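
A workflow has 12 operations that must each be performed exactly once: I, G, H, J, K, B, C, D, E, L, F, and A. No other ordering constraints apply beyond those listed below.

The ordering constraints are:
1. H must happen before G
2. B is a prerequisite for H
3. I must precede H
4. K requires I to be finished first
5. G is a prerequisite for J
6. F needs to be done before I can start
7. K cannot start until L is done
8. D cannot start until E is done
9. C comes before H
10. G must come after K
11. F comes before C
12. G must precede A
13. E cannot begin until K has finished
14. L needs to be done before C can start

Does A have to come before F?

No

In fact the dependencies run the other way: F → I → H → G → A.
So A never precedes F.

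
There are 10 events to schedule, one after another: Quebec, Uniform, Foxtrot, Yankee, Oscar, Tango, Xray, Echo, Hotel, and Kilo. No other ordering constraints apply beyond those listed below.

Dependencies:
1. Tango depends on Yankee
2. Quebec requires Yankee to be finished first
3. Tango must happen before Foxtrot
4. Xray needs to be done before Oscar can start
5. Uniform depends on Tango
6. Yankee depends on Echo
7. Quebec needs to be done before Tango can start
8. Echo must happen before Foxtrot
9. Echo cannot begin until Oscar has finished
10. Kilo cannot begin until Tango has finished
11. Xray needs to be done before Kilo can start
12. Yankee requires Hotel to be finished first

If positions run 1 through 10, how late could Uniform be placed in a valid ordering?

10

Uniform has no required successors, so nothing stops it from going last (position 10).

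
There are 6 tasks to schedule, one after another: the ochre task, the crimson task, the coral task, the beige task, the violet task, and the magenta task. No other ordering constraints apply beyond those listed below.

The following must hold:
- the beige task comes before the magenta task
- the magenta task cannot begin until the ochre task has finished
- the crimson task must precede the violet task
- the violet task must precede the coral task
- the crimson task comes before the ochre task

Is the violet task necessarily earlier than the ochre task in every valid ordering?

No

No chain of constraints connects the violet task to the ochre task in either direction.
So the violet task can come before the ochre task or after — it is not forced.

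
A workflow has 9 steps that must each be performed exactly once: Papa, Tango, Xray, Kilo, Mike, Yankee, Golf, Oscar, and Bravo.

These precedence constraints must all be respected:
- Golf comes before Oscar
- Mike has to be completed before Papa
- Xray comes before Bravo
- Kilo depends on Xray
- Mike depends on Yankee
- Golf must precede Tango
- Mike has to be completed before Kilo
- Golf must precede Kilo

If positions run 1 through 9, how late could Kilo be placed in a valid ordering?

9

No constraint forces any step after Kilo, so it can be placed last, in position 9.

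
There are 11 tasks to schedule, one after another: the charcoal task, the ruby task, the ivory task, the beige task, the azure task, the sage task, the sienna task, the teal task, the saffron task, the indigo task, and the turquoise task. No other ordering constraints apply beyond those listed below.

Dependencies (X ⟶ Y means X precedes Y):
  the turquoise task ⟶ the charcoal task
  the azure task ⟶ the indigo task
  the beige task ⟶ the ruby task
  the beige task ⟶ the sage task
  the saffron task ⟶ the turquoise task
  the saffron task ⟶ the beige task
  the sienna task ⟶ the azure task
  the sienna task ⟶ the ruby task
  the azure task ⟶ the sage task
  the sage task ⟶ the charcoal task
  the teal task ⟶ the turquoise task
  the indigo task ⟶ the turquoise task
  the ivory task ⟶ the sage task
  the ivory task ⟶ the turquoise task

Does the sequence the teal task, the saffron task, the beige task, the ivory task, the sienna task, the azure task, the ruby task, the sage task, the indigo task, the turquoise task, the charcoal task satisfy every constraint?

Every stated constraint is respected: the teal task sits at position 1, ahead of the turquoise task at position 10, and each of the other listed pairs likewise has the predecessor earlier in the sequence.

Yes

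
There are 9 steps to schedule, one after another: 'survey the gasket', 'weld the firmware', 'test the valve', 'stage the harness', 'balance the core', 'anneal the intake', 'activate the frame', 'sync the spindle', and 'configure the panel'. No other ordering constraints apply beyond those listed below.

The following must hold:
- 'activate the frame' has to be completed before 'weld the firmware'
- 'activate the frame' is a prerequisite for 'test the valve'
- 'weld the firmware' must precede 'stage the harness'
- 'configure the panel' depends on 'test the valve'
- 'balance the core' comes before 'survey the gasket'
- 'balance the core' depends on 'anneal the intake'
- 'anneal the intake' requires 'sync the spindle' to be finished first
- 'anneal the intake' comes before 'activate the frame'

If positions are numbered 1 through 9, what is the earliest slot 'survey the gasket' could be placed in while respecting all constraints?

Working backwards through the constraints from 'survey the gasket', its full set of required predecessors is 'balance the core', 'anneal the intake', 'sync the spindle' — 3 of them.
With 3 mandatory predecessors, the earliest 'survey the gasket' can sit is position 3+1 = 4, and placing just those 3 first achieves it.

4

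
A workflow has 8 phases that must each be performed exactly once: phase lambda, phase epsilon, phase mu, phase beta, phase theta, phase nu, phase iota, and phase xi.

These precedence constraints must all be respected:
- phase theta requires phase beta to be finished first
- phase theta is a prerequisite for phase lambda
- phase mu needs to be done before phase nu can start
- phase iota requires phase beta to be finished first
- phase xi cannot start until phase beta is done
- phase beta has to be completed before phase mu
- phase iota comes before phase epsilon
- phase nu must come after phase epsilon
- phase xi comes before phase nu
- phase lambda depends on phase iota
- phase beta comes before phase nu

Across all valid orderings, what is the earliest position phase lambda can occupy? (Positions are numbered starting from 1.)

The phases that are forced before phase lambda, directly or transitively, are phase beta, phase theta, phase iota. That's 3 phases.
With 3 mandatory predecessors, the earliest phase lambda can sit is position 3+1 = 4, and placing just those 3 first achieves it.

4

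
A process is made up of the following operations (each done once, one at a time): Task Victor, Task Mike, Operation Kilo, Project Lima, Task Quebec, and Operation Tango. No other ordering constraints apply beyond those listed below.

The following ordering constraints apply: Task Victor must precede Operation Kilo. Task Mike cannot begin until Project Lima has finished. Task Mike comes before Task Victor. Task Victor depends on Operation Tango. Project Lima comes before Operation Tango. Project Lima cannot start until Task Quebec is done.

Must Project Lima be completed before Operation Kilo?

Yes

There is a constraint chain Project Lima → Task Mike → Task Victor → Operation Kilo.
So Project Lima must precede Operation Kilo in any valid ordering.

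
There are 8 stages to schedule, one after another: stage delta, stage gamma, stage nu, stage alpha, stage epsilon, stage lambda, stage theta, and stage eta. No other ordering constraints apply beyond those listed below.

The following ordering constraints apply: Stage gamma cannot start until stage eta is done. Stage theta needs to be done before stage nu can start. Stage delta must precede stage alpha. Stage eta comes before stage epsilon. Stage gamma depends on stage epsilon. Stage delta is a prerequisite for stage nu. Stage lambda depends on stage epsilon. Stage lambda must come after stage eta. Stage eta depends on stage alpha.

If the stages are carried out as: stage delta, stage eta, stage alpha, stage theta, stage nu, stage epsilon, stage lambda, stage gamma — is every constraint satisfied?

The sequence places stage eta ahead of stage alpha.
But one of the constraints requires stage alpha before stage eta, so this ordering violates it.

No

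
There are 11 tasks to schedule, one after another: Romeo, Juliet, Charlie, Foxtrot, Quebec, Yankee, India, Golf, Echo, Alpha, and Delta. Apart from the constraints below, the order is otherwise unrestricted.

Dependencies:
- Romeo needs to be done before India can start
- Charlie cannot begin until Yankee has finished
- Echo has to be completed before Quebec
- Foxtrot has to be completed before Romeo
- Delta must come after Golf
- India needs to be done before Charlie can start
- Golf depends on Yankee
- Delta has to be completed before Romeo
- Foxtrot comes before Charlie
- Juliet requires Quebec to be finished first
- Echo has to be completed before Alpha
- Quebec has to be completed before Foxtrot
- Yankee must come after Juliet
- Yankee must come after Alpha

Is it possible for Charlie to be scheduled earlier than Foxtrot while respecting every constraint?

The constraints give a chain Foxtrot → Charlie, which forces Foxtrot before Charlie.
So no valid ordering can have Charlie before Foxtrot.

No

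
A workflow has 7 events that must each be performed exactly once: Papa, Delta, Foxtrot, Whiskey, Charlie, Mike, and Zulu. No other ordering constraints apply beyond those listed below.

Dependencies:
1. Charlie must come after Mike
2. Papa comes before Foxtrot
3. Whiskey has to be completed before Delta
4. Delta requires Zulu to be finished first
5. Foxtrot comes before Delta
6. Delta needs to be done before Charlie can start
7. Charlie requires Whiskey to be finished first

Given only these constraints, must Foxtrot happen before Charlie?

Chaining the stated constraints: Foxtrot → Delta → Charlie.
That forces Foxtrot before Charlie in every valid schedule.

Yes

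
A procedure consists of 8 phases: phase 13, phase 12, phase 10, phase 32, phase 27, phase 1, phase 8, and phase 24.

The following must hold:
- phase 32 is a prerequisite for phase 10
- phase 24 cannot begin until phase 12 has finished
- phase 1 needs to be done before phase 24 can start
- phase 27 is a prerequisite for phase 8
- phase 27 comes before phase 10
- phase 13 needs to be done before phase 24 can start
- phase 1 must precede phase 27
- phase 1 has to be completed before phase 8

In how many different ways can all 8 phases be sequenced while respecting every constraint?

4 phases have no prerequisites (phase 13, phase 12, phase 32, phase 1), so any of them could come first.
Enumerating by repeatedly choosing an available phase (one whose prerequisites are all placed) gives 758 distinct complete orderings.

758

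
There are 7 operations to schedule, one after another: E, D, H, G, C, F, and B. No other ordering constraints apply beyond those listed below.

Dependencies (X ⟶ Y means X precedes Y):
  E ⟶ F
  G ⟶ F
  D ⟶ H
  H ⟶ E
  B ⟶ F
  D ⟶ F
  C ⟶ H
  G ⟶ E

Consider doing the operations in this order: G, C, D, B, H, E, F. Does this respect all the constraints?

Yes

Every stated constraint is respected: G sits at position 1, ahead of F at position 7, and each of the other listed pairs likewise has the predecessor earlier in the sequence.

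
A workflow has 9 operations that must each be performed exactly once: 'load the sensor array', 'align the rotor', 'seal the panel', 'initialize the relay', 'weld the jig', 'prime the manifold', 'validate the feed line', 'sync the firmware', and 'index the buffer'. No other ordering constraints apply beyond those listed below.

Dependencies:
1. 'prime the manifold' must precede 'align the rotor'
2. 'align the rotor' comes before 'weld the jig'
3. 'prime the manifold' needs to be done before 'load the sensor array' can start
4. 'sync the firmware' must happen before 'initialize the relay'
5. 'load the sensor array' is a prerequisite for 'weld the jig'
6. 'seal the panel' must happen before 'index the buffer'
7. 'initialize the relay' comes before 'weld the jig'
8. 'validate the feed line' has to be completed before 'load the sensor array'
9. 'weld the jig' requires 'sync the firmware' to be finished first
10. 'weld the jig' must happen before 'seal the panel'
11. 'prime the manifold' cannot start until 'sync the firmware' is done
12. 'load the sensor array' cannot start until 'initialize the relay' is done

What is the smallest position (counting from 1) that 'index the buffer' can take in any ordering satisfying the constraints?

9

Every operation that must precede 'index the buffer' has to come before it. Tracing all chains that end at 'index the buffer', those operations are: 'load the sensor array', 'align the rotor', 'seal the panel', 'initialize the relay', 'weld the jig', 'prime the manifold', 'validate the feed line', 'sync the firmware' — 8 in total.
With 8 mandatory predecessors, the earliest 'index the buffer' can sit is position 8+1 = 9, and placing just those 8 first achieves it.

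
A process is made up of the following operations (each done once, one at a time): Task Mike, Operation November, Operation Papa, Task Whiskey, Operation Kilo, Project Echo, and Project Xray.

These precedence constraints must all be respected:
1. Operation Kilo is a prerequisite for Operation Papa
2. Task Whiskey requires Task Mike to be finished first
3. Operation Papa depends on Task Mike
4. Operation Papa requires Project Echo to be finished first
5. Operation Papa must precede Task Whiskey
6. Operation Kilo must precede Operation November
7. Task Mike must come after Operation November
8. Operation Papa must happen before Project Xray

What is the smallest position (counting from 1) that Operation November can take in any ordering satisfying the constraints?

2

The only operation forced before Operation November (directly or transitively) is Operation Kilo.
So at minimum 1 operation comes before Operation November, putting Operation November no earlier than position 2. That position is achievable by scheduling exactly that predecessor first.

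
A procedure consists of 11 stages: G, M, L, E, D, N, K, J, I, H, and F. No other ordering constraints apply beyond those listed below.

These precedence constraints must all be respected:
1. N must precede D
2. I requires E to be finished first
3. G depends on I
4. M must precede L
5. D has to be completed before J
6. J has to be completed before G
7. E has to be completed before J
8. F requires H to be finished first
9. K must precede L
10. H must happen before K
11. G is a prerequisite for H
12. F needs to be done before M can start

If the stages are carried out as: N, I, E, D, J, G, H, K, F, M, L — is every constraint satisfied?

Here E comes after I.
That contradicts the constraint that E must precede I.

No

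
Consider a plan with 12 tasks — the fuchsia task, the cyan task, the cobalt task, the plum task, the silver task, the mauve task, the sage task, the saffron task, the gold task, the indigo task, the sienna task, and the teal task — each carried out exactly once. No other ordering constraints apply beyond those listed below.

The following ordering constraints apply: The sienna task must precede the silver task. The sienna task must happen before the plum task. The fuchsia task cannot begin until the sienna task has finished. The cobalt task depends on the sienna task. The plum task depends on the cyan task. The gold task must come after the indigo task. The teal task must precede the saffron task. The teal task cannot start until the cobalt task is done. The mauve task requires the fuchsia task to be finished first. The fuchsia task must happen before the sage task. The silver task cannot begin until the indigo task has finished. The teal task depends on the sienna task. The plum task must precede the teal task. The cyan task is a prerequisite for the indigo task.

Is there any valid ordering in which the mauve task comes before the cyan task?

Yes

No chain of constraints runs from the cyan task to the mauve task, so the cyan task is not required to come first.
That means at least one valid schedule has the mauve task before the cyan task.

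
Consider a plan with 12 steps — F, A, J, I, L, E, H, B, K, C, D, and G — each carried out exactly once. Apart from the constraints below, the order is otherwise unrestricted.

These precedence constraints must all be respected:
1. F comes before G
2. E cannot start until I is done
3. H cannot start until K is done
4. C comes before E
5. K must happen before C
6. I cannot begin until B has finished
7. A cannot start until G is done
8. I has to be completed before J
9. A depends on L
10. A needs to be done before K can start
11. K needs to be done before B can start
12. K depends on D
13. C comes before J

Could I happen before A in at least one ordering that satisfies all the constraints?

No

There is a dependency chain A → K → B → I, so I always comes after A.
Hence I can never be scheduled before A.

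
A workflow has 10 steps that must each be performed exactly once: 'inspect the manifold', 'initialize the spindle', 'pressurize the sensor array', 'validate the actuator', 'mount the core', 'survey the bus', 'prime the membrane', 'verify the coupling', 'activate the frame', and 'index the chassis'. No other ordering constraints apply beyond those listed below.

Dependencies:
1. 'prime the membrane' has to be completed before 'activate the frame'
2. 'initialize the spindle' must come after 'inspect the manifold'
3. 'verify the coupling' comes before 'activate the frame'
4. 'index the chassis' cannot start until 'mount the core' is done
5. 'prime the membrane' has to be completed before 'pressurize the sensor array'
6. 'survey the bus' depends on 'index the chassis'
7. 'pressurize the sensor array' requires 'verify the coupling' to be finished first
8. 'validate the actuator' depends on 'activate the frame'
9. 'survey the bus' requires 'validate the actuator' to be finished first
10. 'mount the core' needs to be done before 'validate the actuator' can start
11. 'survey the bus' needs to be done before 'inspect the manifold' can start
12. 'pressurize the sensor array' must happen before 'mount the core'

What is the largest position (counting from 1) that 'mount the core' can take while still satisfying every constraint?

The steps that are forced after 'mount the core', directly or by a chain of constraints, are 'inspect the manifold', 'initialize the spindle', 'validate the actuator', 'survey the bus', 'index the chassis'. That's 5 steps.
With 5 mandatory successors out of 10 steps total, the latest slot for 'mount the core' is 10−5 = 5, and it's reachable by doing all non-successors before 'mount the core'.

5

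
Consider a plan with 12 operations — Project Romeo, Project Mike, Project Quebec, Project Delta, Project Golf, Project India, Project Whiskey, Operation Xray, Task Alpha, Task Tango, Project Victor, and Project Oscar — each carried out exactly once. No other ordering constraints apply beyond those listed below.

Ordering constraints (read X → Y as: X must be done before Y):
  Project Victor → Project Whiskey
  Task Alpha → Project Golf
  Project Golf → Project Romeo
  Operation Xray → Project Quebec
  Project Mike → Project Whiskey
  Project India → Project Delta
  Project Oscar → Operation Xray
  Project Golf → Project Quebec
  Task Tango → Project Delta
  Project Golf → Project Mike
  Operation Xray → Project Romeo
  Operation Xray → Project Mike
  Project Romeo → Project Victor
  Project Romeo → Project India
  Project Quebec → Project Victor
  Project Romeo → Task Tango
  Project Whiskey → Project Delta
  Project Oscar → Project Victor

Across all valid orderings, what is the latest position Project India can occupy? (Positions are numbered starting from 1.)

11

Following the constraints forward from Project India, its only required successor is Project Delta.
With 1 mandatory successor out of 12 operations total, the latest slot for Project India is 12−1 = 11, and it's reachable by doing all non-successors before Project India.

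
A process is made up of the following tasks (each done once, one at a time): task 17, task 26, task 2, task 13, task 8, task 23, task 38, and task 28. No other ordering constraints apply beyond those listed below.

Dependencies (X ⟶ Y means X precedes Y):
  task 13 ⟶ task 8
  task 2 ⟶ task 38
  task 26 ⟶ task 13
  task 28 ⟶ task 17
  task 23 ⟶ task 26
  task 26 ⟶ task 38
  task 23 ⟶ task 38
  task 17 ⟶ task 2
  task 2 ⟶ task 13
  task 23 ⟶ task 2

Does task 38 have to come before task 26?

No

The constraints actually force task 26 before task 38 (via task 26 → task 38), not the other way around.
So task 38 does not have to come before task 26 — it cannot.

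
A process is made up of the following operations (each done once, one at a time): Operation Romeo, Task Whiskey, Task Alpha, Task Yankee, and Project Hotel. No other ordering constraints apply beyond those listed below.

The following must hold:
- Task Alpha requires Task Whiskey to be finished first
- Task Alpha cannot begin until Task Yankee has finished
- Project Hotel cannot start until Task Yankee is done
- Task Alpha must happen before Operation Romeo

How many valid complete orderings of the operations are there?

2 operations have no prerequisites (Task Whiskey, Task Yankee), so any of them could come first.
Enumerating by repeatedly choosing an available operation (one whose prerequisites are all placed) gives 7 distinct complete orderings.

7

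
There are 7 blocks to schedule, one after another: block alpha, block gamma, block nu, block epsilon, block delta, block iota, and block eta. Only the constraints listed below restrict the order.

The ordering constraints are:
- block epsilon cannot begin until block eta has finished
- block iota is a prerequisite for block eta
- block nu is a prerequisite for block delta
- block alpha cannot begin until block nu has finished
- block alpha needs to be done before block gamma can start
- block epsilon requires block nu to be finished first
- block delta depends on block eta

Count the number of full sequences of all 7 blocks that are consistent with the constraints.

62

2 blocks have no prerequisites (block nu, block iota), so any of them could come first.
Systematically extending each partial ordering one block at a time and counting, there are 62 complete orderings.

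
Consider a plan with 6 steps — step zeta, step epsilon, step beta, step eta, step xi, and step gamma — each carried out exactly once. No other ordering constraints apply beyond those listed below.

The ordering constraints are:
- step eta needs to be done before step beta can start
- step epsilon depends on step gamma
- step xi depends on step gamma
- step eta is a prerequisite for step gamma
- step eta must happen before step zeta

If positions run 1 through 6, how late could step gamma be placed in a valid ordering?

Every step that must follow step gamma has to come after it. Tracing all chains starting from step gamma, those steps are: step epsilon, step xi — 2 in total.
So at least 2 steps follow step gamma, putting step gamma no later than position 4. That position is achievable by scheduling everything else first.

4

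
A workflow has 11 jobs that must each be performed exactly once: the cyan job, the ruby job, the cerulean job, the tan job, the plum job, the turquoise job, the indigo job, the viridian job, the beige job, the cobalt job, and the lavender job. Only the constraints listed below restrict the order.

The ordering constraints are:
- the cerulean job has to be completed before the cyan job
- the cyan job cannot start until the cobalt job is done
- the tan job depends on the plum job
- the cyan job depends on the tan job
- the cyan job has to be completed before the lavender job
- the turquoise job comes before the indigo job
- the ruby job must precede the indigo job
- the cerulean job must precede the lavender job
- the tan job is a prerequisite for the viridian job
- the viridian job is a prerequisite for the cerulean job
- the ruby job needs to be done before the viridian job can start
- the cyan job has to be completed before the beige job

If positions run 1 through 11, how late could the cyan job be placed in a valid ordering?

9

Following every chain forward from the cyan job, the jobs that must come later are the beige job, the lavender job — 2 of them.
With 2 mandatory successors out of 11 jobs total, the latest slot for the cyan job is 11−2 = 9, and it's reachable by doing all non-successors before the cyan job.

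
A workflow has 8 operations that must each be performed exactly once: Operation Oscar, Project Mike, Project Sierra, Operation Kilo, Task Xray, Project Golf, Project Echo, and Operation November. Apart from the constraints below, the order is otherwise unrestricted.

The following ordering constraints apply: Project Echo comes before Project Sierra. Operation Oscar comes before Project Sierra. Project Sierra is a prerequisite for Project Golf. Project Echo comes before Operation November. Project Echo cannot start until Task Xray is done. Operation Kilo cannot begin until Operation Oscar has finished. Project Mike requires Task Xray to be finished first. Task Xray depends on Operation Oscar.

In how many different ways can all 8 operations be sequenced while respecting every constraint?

Operation Oscar is the only operation with nothing required before it, so every ordering starts there.
Enumerating by repeatedly choosing an available operation (one whose prerequisites are all placed) gives 105 distinct complete orderings.

105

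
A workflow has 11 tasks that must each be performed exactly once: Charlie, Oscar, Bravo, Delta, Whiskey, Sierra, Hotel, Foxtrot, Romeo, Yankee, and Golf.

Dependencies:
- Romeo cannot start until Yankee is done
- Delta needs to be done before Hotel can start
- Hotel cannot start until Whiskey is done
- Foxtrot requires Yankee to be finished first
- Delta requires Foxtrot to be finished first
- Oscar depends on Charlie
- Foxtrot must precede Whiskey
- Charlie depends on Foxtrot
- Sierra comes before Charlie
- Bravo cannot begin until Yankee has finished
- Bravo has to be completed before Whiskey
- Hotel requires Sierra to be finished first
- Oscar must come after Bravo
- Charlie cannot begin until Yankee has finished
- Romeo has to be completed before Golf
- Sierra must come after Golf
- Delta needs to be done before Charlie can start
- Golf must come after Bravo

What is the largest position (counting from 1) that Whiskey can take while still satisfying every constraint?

10

The only task forced after Whiskey (directly or by a chain) is Hotel.
So at least 1 task follows Whiskey, putting Whiskey no later than position 10. That position is achievable by scheduling everything else first.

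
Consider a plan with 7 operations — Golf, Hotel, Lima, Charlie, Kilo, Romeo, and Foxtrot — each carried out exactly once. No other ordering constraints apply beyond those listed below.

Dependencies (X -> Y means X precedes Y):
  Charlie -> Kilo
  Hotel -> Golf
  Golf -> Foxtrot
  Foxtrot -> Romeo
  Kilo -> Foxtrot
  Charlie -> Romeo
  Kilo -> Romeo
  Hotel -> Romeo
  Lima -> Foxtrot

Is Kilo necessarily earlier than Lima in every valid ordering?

No

No chain of constraints connects Kilo to Lima in either direction.
A valid ordering placing Lima before Kilo exists, so the answer is no.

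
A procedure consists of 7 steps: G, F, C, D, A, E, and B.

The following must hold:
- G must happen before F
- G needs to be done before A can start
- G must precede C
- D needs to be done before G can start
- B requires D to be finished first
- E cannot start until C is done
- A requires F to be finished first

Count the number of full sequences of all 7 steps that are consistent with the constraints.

D is the only step with nothing required before it, so every ordering starts there.
Counting all ways to extend the partial order to a total order gives 36.

36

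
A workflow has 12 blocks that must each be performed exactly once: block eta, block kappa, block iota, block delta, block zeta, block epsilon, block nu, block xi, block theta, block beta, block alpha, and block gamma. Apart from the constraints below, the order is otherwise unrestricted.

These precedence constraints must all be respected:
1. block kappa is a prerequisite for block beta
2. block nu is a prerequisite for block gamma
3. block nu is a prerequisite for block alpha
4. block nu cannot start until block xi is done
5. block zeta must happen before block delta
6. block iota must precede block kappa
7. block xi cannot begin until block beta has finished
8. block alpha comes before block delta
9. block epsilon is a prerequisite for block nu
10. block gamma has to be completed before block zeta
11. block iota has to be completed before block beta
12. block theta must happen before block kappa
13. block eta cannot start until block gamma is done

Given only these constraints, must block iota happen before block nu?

Following the dependencies: block iota → block beta → block xi → block nu.
That forces block iota before block nu in every valid schedule.

Yes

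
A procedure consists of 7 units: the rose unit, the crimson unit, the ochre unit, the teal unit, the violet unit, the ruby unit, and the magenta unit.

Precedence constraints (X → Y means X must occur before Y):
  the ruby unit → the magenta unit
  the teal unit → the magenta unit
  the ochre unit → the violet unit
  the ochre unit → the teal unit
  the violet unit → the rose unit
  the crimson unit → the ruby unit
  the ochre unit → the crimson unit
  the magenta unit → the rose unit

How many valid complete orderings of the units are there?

The ochre unit is the only unit with nothing required before it, so every ordering starts there.
Counting all ways to extend the partial order to a total order gives 15.

15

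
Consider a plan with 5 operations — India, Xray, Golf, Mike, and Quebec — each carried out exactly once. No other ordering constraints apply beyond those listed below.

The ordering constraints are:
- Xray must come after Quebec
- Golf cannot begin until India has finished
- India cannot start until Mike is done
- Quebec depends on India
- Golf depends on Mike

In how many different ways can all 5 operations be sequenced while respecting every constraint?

Mike is the only operation with nothing required before it, so every ordering starts there.
Counting all ways to extend the partial order to a total order gives 3.

3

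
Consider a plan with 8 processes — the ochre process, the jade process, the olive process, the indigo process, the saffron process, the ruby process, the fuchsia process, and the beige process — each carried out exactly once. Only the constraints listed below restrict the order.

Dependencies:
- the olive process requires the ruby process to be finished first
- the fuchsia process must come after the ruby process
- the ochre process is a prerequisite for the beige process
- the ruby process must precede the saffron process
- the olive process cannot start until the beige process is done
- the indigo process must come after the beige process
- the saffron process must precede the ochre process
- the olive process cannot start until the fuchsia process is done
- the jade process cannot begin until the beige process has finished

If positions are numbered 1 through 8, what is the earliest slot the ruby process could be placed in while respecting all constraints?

1

Nothing is required before the ruby process; it can be the very first process.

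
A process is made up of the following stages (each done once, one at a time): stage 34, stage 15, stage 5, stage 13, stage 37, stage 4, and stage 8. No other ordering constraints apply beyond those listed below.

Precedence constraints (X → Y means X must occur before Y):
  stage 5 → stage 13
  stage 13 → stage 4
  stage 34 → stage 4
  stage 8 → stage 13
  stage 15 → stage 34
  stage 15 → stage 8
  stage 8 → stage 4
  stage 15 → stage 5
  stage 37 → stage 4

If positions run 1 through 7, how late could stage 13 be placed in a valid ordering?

6

The only stage forced after stage 13 (directly or by a chain) is stage 4.
So at least 1 stage follows stage 13, putting stage 13 no later than position 6. That position is achievable by scheduling everything else first.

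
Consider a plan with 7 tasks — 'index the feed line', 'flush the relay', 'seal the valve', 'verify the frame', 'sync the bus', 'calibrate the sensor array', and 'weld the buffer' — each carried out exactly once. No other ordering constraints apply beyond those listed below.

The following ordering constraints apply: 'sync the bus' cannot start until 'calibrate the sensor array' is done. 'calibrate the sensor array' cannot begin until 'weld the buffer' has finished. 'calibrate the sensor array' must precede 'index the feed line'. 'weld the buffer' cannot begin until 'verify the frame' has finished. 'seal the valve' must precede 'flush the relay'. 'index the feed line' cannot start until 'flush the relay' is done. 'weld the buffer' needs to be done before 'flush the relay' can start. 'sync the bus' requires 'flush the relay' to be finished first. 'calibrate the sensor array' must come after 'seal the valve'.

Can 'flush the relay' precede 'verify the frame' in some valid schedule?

Following 'verify the frame' → 'weld the buffer' → 'flush the relay', 'verify the frame' must precede 'flush the relay' in every valid ordering.
Hence 'flush the relay' can never be scheduled before 'verify the frame'.

No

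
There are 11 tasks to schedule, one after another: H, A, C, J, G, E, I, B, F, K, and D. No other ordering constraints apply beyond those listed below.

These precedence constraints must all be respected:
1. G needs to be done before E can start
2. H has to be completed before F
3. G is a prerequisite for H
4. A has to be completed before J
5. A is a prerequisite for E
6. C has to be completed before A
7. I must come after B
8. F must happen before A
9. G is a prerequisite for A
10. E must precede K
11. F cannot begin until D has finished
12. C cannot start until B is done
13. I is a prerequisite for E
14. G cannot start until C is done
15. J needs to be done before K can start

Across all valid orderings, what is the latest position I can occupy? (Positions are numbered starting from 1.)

9

Every task that must follow I has to come after it. Tracing all chains starting from I, those tasks are: E, K — 2 in total.
With 2 mandatory successors out of 11 tasks total, the latest slot for I is 11−2 = 9, and it's reachable by doing all non-successors before I.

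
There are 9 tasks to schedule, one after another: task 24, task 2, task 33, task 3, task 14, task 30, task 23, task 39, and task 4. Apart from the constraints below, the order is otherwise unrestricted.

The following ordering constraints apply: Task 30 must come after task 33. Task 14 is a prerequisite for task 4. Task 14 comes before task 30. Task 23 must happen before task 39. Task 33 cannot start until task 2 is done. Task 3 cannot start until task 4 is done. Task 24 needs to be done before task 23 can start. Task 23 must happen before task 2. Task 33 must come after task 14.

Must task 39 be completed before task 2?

Task 39 and task 2 are not related by any chain of constraints.
There exist valid orderings with task 2 before task 39, so task 39 is not required to come first.

No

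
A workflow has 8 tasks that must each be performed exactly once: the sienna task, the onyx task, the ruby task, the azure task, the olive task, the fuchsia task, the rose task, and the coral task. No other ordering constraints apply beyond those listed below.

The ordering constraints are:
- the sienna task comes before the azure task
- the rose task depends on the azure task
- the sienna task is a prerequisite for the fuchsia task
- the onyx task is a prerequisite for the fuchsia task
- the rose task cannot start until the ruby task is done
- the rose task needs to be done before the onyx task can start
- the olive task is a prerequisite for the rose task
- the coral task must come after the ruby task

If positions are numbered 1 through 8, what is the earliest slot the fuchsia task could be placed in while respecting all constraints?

7

Working backwards through the constraints from the fuchsia task, its full set of required predecessors is the sienna task, the onyx task, the ruby task, the azure task, the olive task, the rose task — 6 of them.
With 6 mandatory predecessors, the earliest the fuchsia task can sit is position 6+1 = 7, and placing just those 6 first achieves it.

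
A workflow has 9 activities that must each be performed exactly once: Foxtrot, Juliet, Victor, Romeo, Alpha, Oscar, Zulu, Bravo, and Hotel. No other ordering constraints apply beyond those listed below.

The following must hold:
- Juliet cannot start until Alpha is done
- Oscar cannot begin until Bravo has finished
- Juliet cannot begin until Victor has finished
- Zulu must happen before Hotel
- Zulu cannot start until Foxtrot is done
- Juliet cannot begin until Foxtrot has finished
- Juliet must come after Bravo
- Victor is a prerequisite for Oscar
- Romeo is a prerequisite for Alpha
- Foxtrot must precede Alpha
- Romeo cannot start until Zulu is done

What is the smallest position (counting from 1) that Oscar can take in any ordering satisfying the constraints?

3

Working backwards through the constraints from Oscar, its full set of required predecessors is Victor, Bravo — 2 of them.
With 2 mandatory predecessors, the earliest Oscar can sit is position 2+1 = 3, and placing just those 2 first achieves it.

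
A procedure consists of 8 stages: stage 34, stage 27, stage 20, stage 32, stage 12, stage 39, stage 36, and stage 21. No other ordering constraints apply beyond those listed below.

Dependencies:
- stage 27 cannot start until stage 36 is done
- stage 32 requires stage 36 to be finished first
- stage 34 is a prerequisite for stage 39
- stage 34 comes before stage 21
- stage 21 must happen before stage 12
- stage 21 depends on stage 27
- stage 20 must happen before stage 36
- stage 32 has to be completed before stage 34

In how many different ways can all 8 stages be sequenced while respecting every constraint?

Only stage 20 has no prerequisites, so it must go first.
Systematically extending each partial ordering one stage at a time and counting, there are 10 complete orderings.

10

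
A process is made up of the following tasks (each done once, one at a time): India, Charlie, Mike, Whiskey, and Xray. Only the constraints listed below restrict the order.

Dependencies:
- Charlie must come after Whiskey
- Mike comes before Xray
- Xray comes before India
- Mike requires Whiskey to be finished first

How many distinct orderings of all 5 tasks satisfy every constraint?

4

Whiskey is the only task with nothing required before it, so every ordering starts there.
Systematically extending each partial ordering one task at a time and counting, there are 4 complete orderings.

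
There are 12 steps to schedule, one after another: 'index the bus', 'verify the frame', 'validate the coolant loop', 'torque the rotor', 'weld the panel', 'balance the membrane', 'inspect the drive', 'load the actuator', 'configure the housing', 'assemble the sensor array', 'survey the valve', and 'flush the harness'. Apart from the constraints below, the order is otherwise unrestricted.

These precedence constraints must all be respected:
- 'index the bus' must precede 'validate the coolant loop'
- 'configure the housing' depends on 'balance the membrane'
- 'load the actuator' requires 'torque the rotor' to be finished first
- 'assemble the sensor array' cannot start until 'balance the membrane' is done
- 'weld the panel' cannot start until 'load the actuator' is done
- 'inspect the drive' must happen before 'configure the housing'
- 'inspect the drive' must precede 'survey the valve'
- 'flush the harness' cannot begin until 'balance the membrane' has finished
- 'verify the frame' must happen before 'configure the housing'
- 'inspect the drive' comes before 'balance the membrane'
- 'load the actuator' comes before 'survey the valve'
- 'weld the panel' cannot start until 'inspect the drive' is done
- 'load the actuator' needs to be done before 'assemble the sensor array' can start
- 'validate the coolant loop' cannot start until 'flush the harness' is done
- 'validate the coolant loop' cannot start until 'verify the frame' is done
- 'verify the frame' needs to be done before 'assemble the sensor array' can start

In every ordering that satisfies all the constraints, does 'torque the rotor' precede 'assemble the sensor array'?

Following the dependencies: 'torque the rotor' → 'load the actuator' → 'assemble the sensor array'.
Hence 'torque the rotor' necessarily comes before 'assemble the sensor array'.

Yes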